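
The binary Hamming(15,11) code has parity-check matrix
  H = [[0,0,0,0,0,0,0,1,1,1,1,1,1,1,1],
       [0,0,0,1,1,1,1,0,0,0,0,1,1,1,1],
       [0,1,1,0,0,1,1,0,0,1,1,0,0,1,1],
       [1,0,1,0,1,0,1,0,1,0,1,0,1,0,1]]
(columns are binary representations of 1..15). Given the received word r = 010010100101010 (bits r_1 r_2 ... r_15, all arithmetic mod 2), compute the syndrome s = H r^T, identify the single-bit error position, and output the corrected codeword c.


s = (1, 0, 0, 0)^T, error position = 8, corrected codeword c = 010010110101010

Compute s = H r^T mod 2 one row at a time:
  s_1 = 0 + 0 + 1 + 0 + 1 + 0 + 1 + 0 = 3 ≡ 1 (mod 2).
  s_2 = 0 + 1 + 0 + 1 + 1 + 0 + 1 + 0 = 4 ≡ 0 (mod 2).
  s_3 = 1 + 0 + 0 + 1 + 1 + 0 + 1 + 0 = 4 ≡ 0 (mod 2).
  s_4 = 0 + 0 + 1 + 1 + 0 + 0 + 0 + 0 = 2 ≡ 0 (mod 2).
s = (1, 0, 0, 0)^T — this equals column 8 of H (binary 1000), so error is at position 8.
Correct: flip bit 8 of r = 010010100101010 to get c = 010010110101010.


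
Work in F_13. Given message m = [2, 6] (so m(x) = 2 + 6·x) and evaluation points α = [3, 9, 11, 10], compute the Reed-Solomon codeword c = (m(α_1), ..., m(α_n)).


c = [7, 4, 3, 10]

Message polynomial: m(x) = 2 + 6·x (mod 13).
For each evaluation point α_i, compute m(α_i) mod 13:
  α_1 = 3: Horner steps 6 → 7, so m(3) = 7.
  α_2 = 9: Horner steps 6 → 4, so m(9) = 4.
  α_3 = 11: Horner steps 6 → 3, so m(11) = 3.
  α_4 = 10: Horner steps 6 → 10, so m(10) = 10.
Codeword c = [7, 4, 3, 10] ∈ F_13^4.


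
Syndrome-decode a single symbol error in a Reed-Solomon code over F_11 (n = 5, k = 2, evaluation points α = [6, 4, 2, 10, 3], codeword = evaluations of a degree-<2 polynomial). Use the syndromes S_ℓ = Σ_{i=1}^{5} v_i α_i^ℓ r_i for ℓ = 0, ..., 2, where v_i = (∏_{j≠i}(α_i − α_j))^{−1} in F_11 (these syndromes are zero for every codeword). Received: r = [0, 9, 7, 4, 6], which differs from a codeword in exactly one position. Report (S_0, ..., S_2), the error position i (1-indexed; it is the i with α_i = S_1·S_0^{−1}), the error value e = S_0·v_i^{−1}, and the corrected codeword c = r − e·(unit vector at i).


S = (9, 5, 4), error at position 5, error magnitude e = 9, c = [0, 9, 7, 4, 8].

Step 1: column multipliers v_i = (∏_{j≠i}(α_i − α_j))^{−1} mod 11.
  i = 1 (α = 6): (6−4)(6−2)(6−10)(6−3) = 2·4·(−4)·3 = −96 ≡ 3, so v_1 = 3^{−1} = 4 (mod 11).
  i = 2 (α = 4): (4−6)(4−2)(4−10)(4−3) = (−2)·2·(−6)·1 = 24 ≡ 2, so v_2 = 2^{−1} = 6 (mod 11).
  i = 3 (α = 2): (2−6)(2−4)(2−10)(2−3) = (−4)·(−2)·(−8)·(−1) = 64 ≡ 9, so v_3 = 9^{−1} = 5 (mod 11).
  i = 4 (α = 10): (10−6)(10−4)(10−2)(10−3) = 4·6·8·7 = 1344 ≡ 2, so v_4 = 2^{−1} = 6 (mod 11).
  i = 5 (α = 3): (3−6)(3−4)(3−2)(3−10) = (−3)·(−1)·1·(−7) = −21 ≡ 1, so v_5 = 1^{−1} = 1 (mod 11).
  v = [4, 6, 5, 6, 1].
Step 2: syndromes of r = [0, 9, 7, 4, 6] (all sums mod 11).
  S_0 = Σ v_i r_i = 4·0 + 6·9 + 5·7 + 6·4 + 1·6 = 119 ≡ 9.
  S_1 = Σ v_i α_i r_i = 4·6·0 + 6·4·9 + 5·2·7 + 6·10·4 + 1·3·6 = 544 ≡ 5.
  α_i^2 mod 11 = [3, 5, 4, 1, 9].
  S_2 = Σ v_i α_i^2 r_i = 4·3·0 + 6·5·9 + 5·4·7 + 6·1·4 + 1·9·6 = 488 ≡ 4.
  S = (9, 5, 4) ≠ 0, so r is not a codeword (an error is present).
Step 3: locate the error. For a single error e at position i, S_ℓ = v_i·e·α_i^ℓ, so α_err = S_1/S_0.
  S_0^{−1} = 9^{−1} = 5 (mod 11), so α_err = 5·5 = 25 ≡ 3 = α_5. Error position i = 5.
  Consistency check: S_2/S_1 = 4·9 = 36 ≡ 3 = α_err ✓ (single-error assumption holds).
Step 4: error magnitude e = S_0/v_5 = S_0·∏_{j≠5}(α_5 − α_j) = 9·1 = 9 ≡ 9 (mod 11).
Step 5: correct position 5: c_5 = r_5 − e = 6 − 9 ≡ 8 (mod 11). Hence c = [0, 9, 7, 4, 8].
  Check: interpolating c through the α_i gives m(x) = 5 + 1·x (degree < 2) with m(α_i) = c_i for every i, so c is indeed a codeword.


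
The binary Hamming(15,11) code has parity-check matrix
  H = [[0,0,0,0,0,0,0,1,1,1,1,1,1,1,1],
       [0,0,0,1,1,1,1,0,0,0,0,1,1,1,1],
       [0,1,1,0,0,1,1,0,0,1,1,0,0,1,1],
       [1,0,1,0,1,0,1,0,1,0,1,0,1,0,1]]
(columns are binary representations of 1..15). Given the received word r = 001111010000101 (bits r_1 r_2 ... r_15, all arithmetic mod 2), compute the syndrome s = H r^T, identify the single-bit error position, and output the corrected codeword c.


s = (1, 1, 1, 0)^T, error position = 14, corrected codeword c = 001111010000111

Compute s = H r^T mod 2 one row at a time:
  s_1 = 1 + 0 + 0 + 0 + 0 + 1 + 0 + 1 = 3 ≡ 1 (mod 2).
  s_2 = 1 + 1 + 1 + 0 + 0 + 1 + 0 + 1 = 5 ≡ 1 (mod 2).
  s_3 = 0 + 1 + 1 + 0 + 0 + 0 + 0 + 1 = 3 ≡ 1 (mod 2).
  s_4 = 0 + 1 + 1 + 0 + 0 + 0 + 1 + 1 = 4 ≡ 0 (mod 2).
s = (1, 1, 1, 0)^T — this equals column 14 of H (binary 1110), so error is at position 14.
Correct: flip bit 14 of r = 001111010000101 to get c = 001111010000111.


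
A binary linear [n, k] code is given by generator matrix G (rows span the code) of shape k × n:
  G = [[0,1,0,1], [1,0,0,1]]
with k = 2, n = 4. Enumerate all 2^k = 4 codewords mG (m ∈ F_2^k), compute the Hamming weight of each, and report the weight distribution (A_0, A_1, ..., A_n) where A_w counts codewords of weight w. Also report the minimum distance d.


Weight distribution: A_0 = 1, A_2 = 3. Minimum distance d = 2.

Enumerate all 2^2 = 4 messages m ∈ F_2^2.
For each, compute codeword c = mG in F_2^4, then tally its weight.
  m = 00 → c = 0000, weight = 0.
  m = 10 → c = 0101, weight = 2.
  m = 01 → c = 1001, weight = 2.
  m = 11 → c = 1100, weight = 2.
Tally weights:
  weight 0: 1 codewords.
  weight 2: 3 codewords.
Minimum distance d = smallest w > 0 with A_w > 0 = 2.
Sanity: Σ A_w = 4 = 2^2 = 4 ✓.


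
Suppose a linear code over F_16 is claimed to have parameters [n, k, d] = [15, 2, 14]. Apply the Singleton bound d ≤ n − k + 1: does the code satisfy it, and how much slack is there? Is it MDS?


Singleton RHS = n − k + 1 = 14, slack = 0, bound satisfied, MDS.

Singleton bound: d ≤ n − k + 1.
Here n = 15, k = 2, so n − k + 1 = 14.
Given d = 14, check d ≤ 14: YES.
Slack = (n − k + 1) − d = 0.
The code is MDS (slack = 0).
Description: the claimed parameters are [15, 2, 14]_16; such a code would be MDS (meets Singleton bound).


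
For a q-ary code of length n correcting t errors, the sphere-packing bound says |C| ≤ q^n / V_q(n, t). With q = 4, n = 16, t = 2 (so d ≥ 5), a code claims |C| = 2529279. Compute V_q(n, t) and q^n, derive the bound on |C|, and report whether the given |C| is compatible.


V_q(n, t) = 1129, q^n = 4294967296, Hamming bound = 3804222, |C| = 2529279 ≤ bound (satisfied).

Step 1: Compute V_q(n, t) = Σ_{j=0}^2 C(n, j) (q−1)^j.
  j = 0: C(16,0)·(3)^0 = 1·1 = 1.
  j = 1: C(16,1)·(3)^1 = 16·3 = 48.
  j = 2: C(16,2)·(3)^2 = 120·9 = 1080.
  V_q(n, t) = 1 + 48 + 1080 = 1129.
Step 2: q^n = 4^16 = 4294967296.
Step 3: Hamming bound ⌊q^n / V_q(n,t)⌋ = ⌊4294967296/1129⌋ = 3804222.
Step 4: Compare |C| = 2529279 to 3804222: satisfied.
The claimed |C| lies below the Hamming bound.


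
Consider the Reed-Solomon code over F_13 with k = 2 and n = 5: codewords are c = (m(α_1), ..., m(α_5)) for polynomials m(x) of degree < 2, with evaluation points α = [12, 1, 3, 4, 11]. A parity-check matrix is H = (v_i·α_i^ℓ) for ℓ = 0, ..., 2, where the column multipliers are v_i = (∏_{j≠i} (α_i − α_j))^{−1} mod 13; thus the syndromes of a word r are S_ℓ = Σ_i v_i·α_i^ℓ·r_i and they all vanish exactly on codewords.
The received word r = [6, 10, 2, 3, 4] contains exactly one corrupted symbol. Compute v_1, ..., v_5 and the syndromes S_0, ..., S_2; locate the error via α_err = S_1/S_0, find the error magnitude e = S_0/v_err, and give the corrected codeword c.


S = (12, 10, 4), error at position 3, error magnitude e = 1, c = [6, 10, 1, 3, 4].

Step 1: column multipliers v_i = (∏_{j≠i}(α_i − α_j))^{−1} mod 13.
  i = 1 (α = 12): (12−1)(12−3)(12−4)(12−11) = 11·9·8·1 = 792 ≡ 12, so v_1 = 12^{−1} = 12 (mod 13).
  i = 2 (α = 1): (1−12)(1−3)(1−4)(1−11) = (−11)·(−2)·(−3)·(−10) = 660 ≡ 10, so v_2 = 10^{−1} = 4 (mod 13).
  i = 3 (α = 3): (3−12)(3−1)(3−4)(3−11) = (−9)·2·(−1)·(−8) = −144 ≡ 12, so v_3 = 12^{−1} = 12 (mod 13).
  i = 4 (α = 4): (4−12)(4−1)(4−3)(4−11) = (−8)·3·1·(−7) = 168 ≡ 12, so v_4 = 12^{−1} = 12 (mod 13).
  i = 5 (α = 11): (11−12)(11−1)(11−3)(11−4) = (−1)·10·8·7 = −560 ≡ 12, so v_5 = 12^{−1} = 12 (mod 13).
  v = [12, 4, 12, 12, 12].
Step 2: syndromes of r = [6, 10, 2, 3, 4] (all sums mod 13).
  S_0 = Σ v_i r_i = 12·6 + 4·10 + 12·2 + 12·3 + 12·4 = 220 ≡ 12.
  S_1 = Σ v_i α_i r_i = 12·12·6 + 4·1·10 + 12·3·2 + 12·4·3 + 12·11·4 = 1648 ≡ 10.
  α_i^2 mod 13 = [1, 1, 9, 3, 4].
  S_2 = Σ v_i α_i^2 r_i = 12·1·6 + 4·1·10 + 12·9·2 + 12·3·3 + 12·4·4 = 628 ≡ 4.
  S = (12, 10, 4) ≠ 0, so r is not a codeword (an error is present).
Step 3: locate the error. For a single error e at position i, S_ℓ = v_i·e·α_i^ℓ, so α_err = S_1/S_0.
  S_0^{−1} = 12^{−1} = 12 (mod 13), so α_err = 10·12 = 120 ≡ 3 = α_3. Error position i = 3.
  Consistency check: S_2/S_1 = 4·4 = 16 ≡ 3 = α_err ✓ (single-error assumption holds).
Step 4: error magnitude e = S_0/v_3 = S_0·∏_{j≠3}(α_3 − α_j) = 12·12 = 144 ≡ 1 (mod 13).
Step 5: correct position 3: c_3 = r_3 − e = 2 − 1 ≡ 1 (mod 13). Hence c = [6, 10, 1, 3, 4].
  Check: interpolating c through the α_i gives m(x) = 8 + 2·x (degree < 2) with m(α_i) = c_i for every i, so c is indeed a codeword.


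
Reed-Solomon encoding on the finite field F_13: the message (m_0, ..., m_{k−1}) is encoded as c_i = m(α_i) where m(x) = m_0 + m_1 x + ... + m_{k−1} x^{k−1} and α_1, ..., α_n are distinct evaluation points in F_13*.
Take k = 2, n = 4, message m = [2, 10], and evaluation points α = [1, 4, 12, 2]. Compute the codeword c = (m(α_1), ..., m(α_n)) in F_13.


c = [12, 3, 5, 9]

Message polynomial: m(x) = 2 + 10·x (mod 13).
For each evaluation point α_i, compute m(α_i) mod 13:
  α_1 = 1: Horner steps 10 → 12, so m(1) = 12.
  α_2 = 4: Horner steps 10 → 3, so m(4) = 3.
  α_3 = 12: Horner steps 10 → 5, so m(12) = 5.
  α_4 = 2: Horner steps 10 → 9, so m(2) = 9.
Codeword c = [12, 3, 5, 9] ∈ F_13^4.


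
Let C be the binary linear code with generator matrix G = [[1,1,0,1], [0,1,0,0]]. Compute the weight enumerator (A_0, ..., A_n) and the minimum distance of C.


Weight distribution: A_0 = 1, A_1 = 1, A_2 = 1, A_3 = 1. Minimum distance d = 1.

Enumerate all 2^2 = 4 messages m ∈ F_2^2.
For each, compute codeword c = mG in F_2^4, then tally its weight.
  m = 00 → c = 0000, weight = 0.
  m = 10 → c = 1101, weight = 3.
  m = 01 → c = 0100, weight = 1.
  m = 11 → c = 1001, weight = 2.
Tally weights:
  weight 0: 1 codewords.
  weight 1: 1 codewords.
  weight 2: 1 codewords.
  weight 3: 1 codewords.
Minimum distance d = smallest w > 0 with A_w > 0 = 1.
Sanity: Σ A_w = 4 = 2^2 = 4 ✓.


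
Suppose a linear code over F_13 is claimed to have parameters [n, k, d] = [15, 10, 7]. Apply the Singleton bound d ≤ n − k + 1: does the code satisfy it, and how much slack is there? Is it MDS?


Singleton RHS = n − k + 1 = 6, slack = -1, bound violated (no such code; not MDS).

Singleton bound: d ≤ n − k + 1.
Here n = 15, k = 10, so n − k + 1 = 6.
Given d = 7, check d ≤ 6: NO.
Slack = (n − k + 1) − d = -1.
The slack is negative: d = 7 exceeds n − k + 1 = 6 by 1, so the Singleton bound is violated and no linear [15, 10, 7]_13 code can exist. In particular it is not MDS (MDS requires d = n − k + 1 exactly).
Description: the claimed parameters are [15, 10, 7]_13; such a code would be impossible (violates the Singleton bound).


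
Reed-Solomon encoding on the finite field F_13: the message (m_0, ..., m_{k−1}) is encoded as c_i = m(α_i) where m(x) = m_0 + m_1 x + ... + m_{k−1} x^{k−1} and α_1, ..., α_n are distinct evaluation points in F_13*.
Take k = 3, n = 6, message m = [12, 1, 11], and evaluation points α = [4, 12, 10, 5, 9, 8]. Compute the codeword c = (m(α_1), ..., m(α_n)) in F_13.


c = [10, 9, 4, 6, 2, 9]

Message polynomial: m(x) = 12 + 1·x + 11·x^2 (mod 13).
For each evaluation point α_i, compute m(α_i) mod 13:
  α_1 = 4: Horner steps 11 → 6 → 10, so m(4) = 10.
  α_2 = 12: Horner steps 11 → 3 → 9, so m(12) = 9.
  α_3 = 10: Horner steps 11 → 7 → 4, so m(10) = 4.
  α_4 = 5: Horner steps 11 → 4 → 6, so m(5) = 6.
  α_5 = 9: Horner steps 11 → 9 → 2, so m(9) = 2.
  α_6 = 8: Horner steps 11 → 11 → 9, so m(8) = 9.
Codeword c = [10, 9, 4, 6, 2, 9] ∈ F_13^6.


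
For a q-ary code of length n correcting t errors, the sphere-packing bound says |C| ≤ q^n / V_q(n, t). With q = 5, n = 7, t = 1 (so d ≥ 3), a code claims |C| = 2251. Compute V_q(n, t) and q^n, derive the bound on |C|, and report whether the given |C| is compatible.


V_q(n, t) = 29, q^n = 78125, Hamming bound = 2693, |C| = 2251 ≤ bound (satisfied).

Step 1: Compute V_q(n, t) = Σ_{j=0}^1 C(n, j) (q−1)^j.
  j = 0: C(7,0)·(4)^0 = 1·1 = 1.
  j = 1: C(7,1)·(4)^1 = 7·4 = 28.
  V_q(n, t) = 1 + 28 = 29.
Step 2: q^n = 5^7 = 78125.
Step 3: Hamming bound ⌊q^n / V_q(n,t)⌋ = ⌊78125/29⌋ = 2693.
Step 4: Compare |C| = 2251 to 2693: satisfied.
The claimed |C| lies below the Hamming bound.


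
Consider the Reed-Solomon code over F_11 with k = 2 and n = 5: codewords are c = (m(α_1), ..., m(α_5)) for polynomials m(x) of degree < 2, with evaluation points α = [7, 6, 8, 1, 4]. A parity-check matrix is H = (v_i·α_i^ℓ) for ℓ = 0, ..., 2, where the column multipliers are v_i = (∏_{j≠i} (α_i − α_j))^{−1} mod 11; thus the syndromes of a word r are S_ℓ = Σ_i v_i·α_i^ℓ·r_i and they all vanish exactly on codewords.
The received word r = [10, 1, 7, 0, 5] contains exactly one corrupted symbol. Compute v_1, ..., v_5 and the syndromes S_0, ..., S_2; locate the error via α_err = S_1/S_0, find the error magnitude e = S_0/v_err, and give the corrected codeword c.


S = (10, 3, 2), error at position 3, error magnitude e = 10, c = [10, 1, 8, 0, 5].

Step 1: column multipliers v_i = (∏_{j≠i}(α_i − α_j))^{−1} mod 11.
  i = 1 (α = 7): (7−6)(7−8)(7−1)(7−4) = 1·(−1)·6·3 = −18 ≡ 4, so v_1 = 4^{−1} = 3 (mod 11).
  i = 2 (α = 6): (6−7)(6−8)(6−1)(6−4) = (−1)·(−2)·5·2 = 20 ≡ 9, so v_2 = 9^{−1} = 5 (mod 11).
  i = 3 (α = 8): (8−7)(8−6)(8−1)(8−4) = 1·2·7·4 = 56 ≡ 1, so v_3 = 1^{−1} = 1 (mod 11).
  i = 4 (α = 1): (1−7)(1−6)(1−8)(1−4) = (−6)·(−5)·(−7)·(−3) = 630 ≡ 3, so v_4 = 3^{−1} = 4 (mod 11).
  i = 5 (α = 4): (4−7)(4−6)(4−8)(4−1) = (−3)·(−2)·(−4)·3 = −72 ≡ 5, so v_5 = 5^{−1} = 9 (mod 11).
  v = [3, 5, 1, 4, 9].
Step 2: syndromes of r = [10, 1, 7, 0, 5] (all sums mod 11).
  S_0 = Σ v_i r_i = 3·10 + 5·1 + 1·7 + 4·0 + 9·5 = 87 ≡ 10.
  S_1 = Σ v_i α_i r_i = 3·7·10 + 5·6·1 + 1·8·7 + 4·1·0 + 9·4·5 = 476 ≡ 3.
  α_i^2 mod 11 = [5, 3, 9, 1, 5].
  S_2 = Σ v_i α_i^2 r_i = 3·5·10 + 5·3·1 + 1·9·7 + 4·1·0 + 9·5·5 = 453 ≡ 2.
  S = (10, 3, 2) ≠ 0, so r is not a codeword (an error is present).
Step 3: locate the error. For a single error e at position i, S_ℓ = v_i·e·α_i^ℓ, so α_err = S_1/S_0.
  S_0^{−1} = 10^{−1} = 10 (mod 11), so α_err = 3·10 = 30 ≡ 8 = α_3. Error position i = 3.
  Consistency check: S_2/S_1 = 2·4 = 8 ≡ 8 = α_err ✓ (single-error assumption holds).
Step 4: error magnitude e = S_0/v_3 = S_0·∏_{j≠3}(α_3 − α_j) = 10·1 = 10 ≡ 10 (mod 11).
Step 5: correct position 3: c_3 = r_3 − e = 7 − 10 ≡ 8 (mod 11). Hence c = [10, 1, 8, 0, 5].
  Check: interpolating c through the α_i gives m(x) = 2 + 9·x (degree < 2) with m(α_i) = c_i for every i, so c is indeed a codeword.


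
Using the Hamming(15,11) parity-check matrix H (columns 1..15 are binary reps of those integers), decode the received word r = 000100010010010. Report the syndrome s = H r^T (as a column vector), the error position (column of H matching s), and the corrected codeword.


s = (1, 0, 0, 1)^T, error position = 9, corrected codeword c = 000100011010010

Compute s = H r^T mod 2 one row at a time:
  s_1 = 1 + 0 + 0 + 1 + 0 + 0 + 1 + 0 = 3 ≡ 1 (mod 2).
  s_2 = 1 + 0 + 0 + 0 + 0 + 0 + 1 + 0 = 2 ≡ 0 (mod 2).
  s_3 = 0 + 0 + 0 + 0 + 0 + 1 + 1 + 0 = 2 ≡ 0 (mod 2).
  s_4 = 0 + 0 + 0 + 0 + 0 + 1 + 0 + 0 = 1 ≡ 1 (mod 2).
s = (1, 0, 0, 1)^T — this equals column 9 of H (binary 1001), so error is at position 9.
Correct: flip bit 9 of r = 000100010010010 to get c = 000100011010010.


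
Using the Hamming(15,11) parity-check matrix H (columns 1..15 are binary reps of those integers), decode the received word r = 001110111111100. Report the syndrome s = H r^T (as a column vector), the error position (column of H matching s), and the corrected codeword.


s = (0, 1, 0, 0)^T, error position = 4, corrected codeword c = 001010111111100

Compute s = H r^T mod 2 one row at a time:
  s_1 = 1 + 1 + 1 + 1 + 1 + 1 + 0 + 0 = 6 ≡ 0 (mod 2).
  s_2 = 1 + 1 + 0 + 1 + 1 + 1 + 0 + 0 = 5 ≡ 1 (mod 2).
  s_3 = 0 + 1 + 0 + 1 + 1 + 1 + 0 + 0 = 4 ≡ 0 (mod 2).
  s_4 = 0 + 1 + 1 + 1 + 1 + 1 + 1 + 0 = 6 ≡ 0 (mod 2).
s = (0, 1, 0, 0)^T — this equals column 4 of H (binary 0100), so error is at position 4.
Correct: flip bit 4 of r = 001110111111100 to get c = 001010111111100.


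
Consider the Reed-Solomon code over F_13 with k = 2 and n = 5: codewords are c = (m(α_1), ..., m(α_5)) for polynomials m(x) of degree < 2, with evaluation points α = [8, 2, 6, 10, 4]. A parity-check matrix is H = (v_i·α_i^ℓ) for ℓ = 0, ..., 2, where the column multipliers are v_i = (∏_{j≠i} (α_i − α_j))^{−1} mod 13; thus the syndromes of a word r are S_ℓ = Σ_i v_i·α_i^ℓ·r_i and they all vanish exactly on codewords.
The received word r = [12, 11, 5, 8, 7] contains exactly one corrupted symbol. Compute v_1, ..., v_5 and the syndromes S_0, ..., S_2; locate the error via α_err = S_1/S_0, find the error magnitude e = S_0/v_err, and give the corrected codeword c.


S = (11, 1, 6), error at position 3, error magnitude e = 2, c = [12, 11, 3, 8, 7].

Step 1: column multipliers v_i = (∏_{j≠i}(α_i − α_j))^{−1} mod 13.
  i = 1 (α = 8): (8−2)(8−6)(8−10)(8−4) = 6·2·(−2)·4 = −96 ≡ 8, so v_1 = 8^{−1} = 5 (mod 13).
  i = 2 (α = 2): (2−8)(2−6)(2−10)(2−4) = (−6)·(−4)·(−8)·(−2) = 384 ≡ 7, so v_2 = 7^{−1} = 2 (mod 13).
  i = 3 (α = 6): (6−8)(6−2)(6−10)(6−4) = (−2)·4·(−4)·2 = 64 ≡ 12, so v_3 = 12^{−1} = 12 (mod 13).
  i = 4 (α = 10): (10−8)(10−2)(10−6)(10−4) = 2·8·4·6 = 384 ≡ 7, so v_4 = 7^{−1} = 2 (mod 13).
  i = 5 (α = 4): (4−8)(4−2)(4−6)(4−10) = (−4)·2·(−2)·(−6) = −96 ≡ 8, so v_5 = 8^{−1} = 5 (mod 13).
  v = [5, 2, 12, 2, 5].
Step 2: syndromes of r = [12, 11, 5, 8, 7] (all sums mod 13).
  S_0 = Σ v_i r_i = 5·12 + 2·11 + 12·5 + 2·8 + 5·7 = 193 ≡ 11.
  S_1 = Σ v_i α_i r_i = 5·8·12 + 2·2·11 + 12·6·5 + 2·10·8 + 5·4·7 = 1184 ≡ 1.
  α_i^2 mod 13 = [12, 4, 10, 9, 3].
  S_2 = Σ v_i α_i^2 r_i = 5·12·12 + 2·4·11 + 12·10·5 + 2·9·8 + 5·3·7 = 1657 ≡ 6.
  S = (11, 1, 6) ≠ 0, so r is not a codeword (an error is present).
Step 3: locate the error. For a single error e at position i, S_ℓ = v_i·e·α_i^ℓ, so α_err = S_1/S_0.
  S_0^{−1} = 11^{−1} = 6 (mod 13), so α_err = 1·6 = 6 ≡ 6 = α_3. Error position i = 3.
  Consistency check: S_2/S_1 = 6·1 = 6 ≡ 6 = α_err ✓ (single-error assumption holds).
Step 4: error magnitude e = S_0/v_3 = S_0·∏_{j≠3}(α_3 − α_j) = 11·12 = 132 ≡ 2 (mod 13).
Step 5: correct position 3: c_3 = r_3 − e = 5 − 2 ≡ 3 (mod 13). Hence c = [12, 11, 3, 8, 7].
  Check: interpolating c through the α_i gives m(x) = 2 + 11·x (degree < 2) with m(α_i) = c_i for every i, so c is indeed a codeword.


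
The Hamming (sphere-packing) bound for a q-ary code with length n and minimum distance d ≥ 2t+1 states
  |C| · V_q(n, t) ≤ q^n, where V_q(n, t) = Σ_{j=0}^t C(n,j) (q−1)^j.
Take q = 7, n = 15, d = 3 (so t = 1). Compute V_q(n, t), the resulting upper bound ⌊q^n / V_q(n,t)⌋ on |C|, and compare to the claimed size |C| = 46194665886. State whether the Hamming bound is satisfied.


V_q(n, t) = 91, q^n = 4747561509943, Hamming bound = 52171005603, |C| = 46194665886 ≤ bound (satisfied).

Step 1: Compute V_q(n, t) = Σ_{j=0}^1 C(n, j) (q−1)^j.
  j = 0: C(15,0)·(6)^0 = 1·1 = 1.
  j = 1: C(15,1)·(6)^1 = 15·6 = 90.
  V_q(n, t) = 1 + 90 = 91.
Step 2: q^n = 7^15 = 4747561509943.
Step 3: Hamming bound ⌊q^n / V_q(n,t)⌋ = ⌊4747561509943/91⌋ = 52171005603.
Step 4: Compare |C| = 46194665886 to 52171005603: satisfied.
The claimed |C| lies below the Hamming bound.


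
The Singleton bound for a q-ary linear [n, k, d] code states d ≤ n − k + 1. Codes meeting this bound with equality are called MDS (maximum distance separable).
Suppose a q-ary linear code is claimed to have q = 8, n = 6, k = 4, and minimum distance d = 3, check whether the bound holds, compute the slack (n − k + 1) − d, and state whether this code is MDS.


Singleton RHS = n − k + 1 = 3, slack = 0, bound satisfied, MDS.

Singleton bound: d ≤ n − k + 1.
Here n = 6, k = 4, so n − k + 1 = 3.
Given d = 3, check d ≤ 3: YES.
Slack = (n − k + 1) − d = 0.
The code is MDS (slack = 0).
Description: the claimed parameters are [6, 4, 3]_8; such a code would be MDS (meets Singleton bound).


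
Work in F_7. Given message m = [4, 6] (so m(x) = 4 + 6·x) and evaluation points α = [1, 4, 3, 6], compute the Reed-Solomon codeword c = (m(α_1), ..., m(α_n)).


c = [3, 0, 1, 5]

Message polynomial: m(x) = 4 + 6·x (mod 7).
For each evaluation point α_i, compute m(α_i) mod 7:
  α_1 = 1: Horner steps 6 → 3, so m(1) = 3.
  α_2 = 4: Horner steps 6 → 0, so m(4) = 0.
  α_3 = 3: Horner steps 6 → 1, so m(3) = 1.
  α_4 = 6: Horner steps 6 → 5, so m(6) = 5.
Codeword c = [3, 0, 1, 5] ∈ F_7^4.


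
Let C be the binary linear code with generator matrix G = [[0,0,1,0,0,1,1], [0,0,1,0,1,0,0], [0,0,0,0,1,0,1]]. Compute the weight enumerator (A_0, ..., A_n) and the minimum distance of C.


Weight distribution: A_0 = 1, A_1 = 1, A_2 = 3, A_3 = 3. Minimum distance d = 1.

Enumerate all 2^3 = 8 messages m ∈ F_2^3.
For each, compute codeword c = mG in F_2^7, then tally its weight.
  m = 000 → c = 0000000, weight = 0.
  m = 100 → c = 0010011, weight = 3.
  m = 010 → c = 0010100, weight = 2.
  m = 110 → c = 0000111, weight = 3.
  m = 001 → c = 0000101, weight = 2.
  m = 101 → c = 0010110, weight = 3.
  m = 011 → c = 0010001, weight = 2.
  m = 111 → c = 0000010, weight = 1.
Tally weights:
  weight 0: 1 codewords.
  weight 1: 1 codewords.
  weight 2: 3 codewords.
  weight 3: 3 codewords.
Minimum distance d = smallest w > 0 with A_w > 0 = 1.
Sanity: Σ A_w = 8 = 2^3 = 8 ✓.


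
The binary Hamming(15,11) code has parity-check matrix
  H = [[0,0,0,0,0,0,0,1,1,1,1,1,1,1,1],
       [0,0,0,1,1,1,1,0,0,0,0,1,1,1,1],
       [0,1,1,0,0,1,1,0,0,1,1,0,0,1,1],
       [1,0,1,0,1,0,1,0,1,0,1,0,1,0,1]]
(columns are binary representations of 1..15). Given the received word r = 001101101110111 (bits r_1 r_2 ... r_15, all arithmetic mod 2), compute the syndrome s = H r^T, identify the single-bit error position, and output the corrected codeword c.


s = (0, 0, 1, 0)^T, error position = 2, corrected codeword c = 011101101110111

Compute s = H r^T mod 2 one row at a time:
  s_1 = 0 + 1 + 1 + 1 + 0 + 1 + 1 + 1 = 6 ≡ 0 (mod 2).
  s_2 = 1 + 0 + 1 + 1 + 0 + 1 + 1 + 1 = 6 ≡ 0 (mod 2).
  s_3 = 0 + 1 + 1 + 1 + 1 + 1 + 1 + 1 = 7 ≡ 1 (mod 2).
  s_4 = 0 + 1 + 0 + 1 + 1 + 1 + 1 + 1 = 6 ≡ 0 (mod 2).
s = (0, 0, 1, 0)^T — this equals column 2 of H (binary 0010), so error is at position 2.
Correct: flip bit 2 of r = 001101101110111 to get c = 011101101110111.


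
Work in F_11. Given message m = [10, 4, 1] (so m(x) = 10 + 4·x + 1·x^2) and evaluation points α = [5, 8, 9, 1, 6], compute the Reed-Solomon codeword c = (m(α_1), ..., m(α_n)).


c = [0, 7, 6, 4, 4]

Message polynomial: m(x) = 10 + 4·x + 1·x^2 (mod 11).
For each evaluation point α_i, compute m(α_i) mod 11:
  α_1 = 5: Horner steps 1 → 9 → 0, so m(5) = 0.
  α_2 = 8: Horner steps 1 → 1 → 7, so m(8) = 7.
  α_3 = 9: Horner steps 1 → 2 → 6, so m(9) = 6.
  α_4 = 1: Horner steps 1 → 5 → 4, so m(1) = 4.
  α_5 = 6: Horner steps 1 → 10 → 4, so m(6) = 4.
Codeword c = [0, 7, 6, 4, 4] ∈ F_11^5.


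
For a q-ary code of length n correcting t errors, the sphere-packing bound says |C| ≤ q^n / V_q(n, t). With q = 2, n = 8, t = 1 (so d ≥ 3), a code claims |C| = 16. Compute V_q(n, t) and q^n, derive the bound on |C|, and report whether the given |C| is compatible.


V_q(n, t) = 9, q^n = 256, Hamming bound = 28, |C| = 16 ≤ bound (satisfied).

Step 1: Compute V_q(n, t) = Σ_{j=0}^1 C(n, j) (q−1)^j.
  j = 0: C(8,0)·(1)^0 = 1·1 = 1.
  j = 1: C(8,1)·(1)^1 = 8·1 = 8.
  V_q(n, t) = 1 + 8 = 9.
Step 2: q^n = 2^8 = 256.
Step 3: Hamming bound ⌊q^n / V_q(n,t)⌋ = ⌊256/9⌋ = 28.
Step 4: Compare |C| = 16 to 28: satisfied.
The claimed |C| lies below the Hamming bound.


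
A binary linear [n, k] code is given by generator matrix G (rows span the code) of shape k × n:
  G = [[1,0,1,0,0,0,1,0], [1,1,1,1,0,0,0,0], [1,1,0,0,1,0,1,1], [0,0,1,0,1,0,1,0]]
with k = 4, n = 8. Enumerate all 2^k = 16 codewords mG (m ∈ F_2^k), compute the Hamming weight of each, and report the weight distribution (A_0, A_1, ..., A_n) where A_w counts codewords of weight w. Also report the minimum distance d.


Weight distribution: A_0 = 1, A_2 = 2, A_3 = 4, A_4 = 5, A_5 = 4. Minimum distance d = 2.

Enumerate all 2^4 = 16 messages m ∈ F_2^4.
For each, compute codeword c = mG in F_2^8, then tally its weight.
  m = 0000 → c = 00000000, weight = 0.
  m = 1000 → c = 10100010, weight = 3.
  m = 0100 → c = 11110000, weight = 4.
  m = 1100 → c = 01010010, weight = 3.
  m = 0010 → c = 11001011, weight = 5.
  m = 1010 → c = 01101001, weight = 4.
  m = 0110 → c = 00111011, weight = 5.
  m = 1110 → c = 10011001, weight = 4.
  m = 0001 → c = 00101010, weight = 3.
  m = 1001 → c = 10001000, weight = 2.
  m = 0101 → c = 11011010, weight = 5.
  m = 1101 → c = 01111000, weight = 4.
  m = 0011 → c = 11100001, weight = 4.
  m = 1011 → c = 01000011, weight = 3.
  m = 0111 → c = 00010001, weight = 2.
  m = 1111 → c = 10110011, weight = 5.
Tally weights:
  weight 0: 1 codewords.
  weight 2: 2 codewords.
  weight 3: 4 codewords.
  weight 4: 5 codewords.
  weight 5: 4 codewords.
Minimum distance d = smallest w > 0 with A_w > 0 = 2.
Sanity: Σ A_w = 16 = 2^4 = 16 ✓.


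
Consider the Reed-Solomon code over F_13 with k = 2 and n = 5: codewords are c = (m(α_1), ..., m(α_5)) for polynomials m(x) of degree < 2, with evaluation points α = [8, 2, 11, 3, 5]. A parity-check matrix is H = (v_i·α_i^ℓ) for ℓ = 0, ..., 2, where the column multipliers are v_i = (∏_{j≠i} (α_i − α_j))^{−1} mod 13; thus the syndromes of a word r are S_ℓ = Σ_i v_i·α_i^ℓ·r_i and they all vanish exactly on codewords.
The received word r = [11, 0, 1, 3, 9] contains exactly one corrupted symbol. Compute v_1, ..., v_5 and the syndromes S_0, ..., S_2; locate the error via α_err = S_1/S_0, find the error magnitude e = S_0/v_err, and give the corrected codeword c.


S = (2, 3, 11), error at position 1, error magnitude e = 6, c = [5, 0, 1, 3, 9].

Step 1: column multipliers v_i = (∏_{j≠i}(α_i − α_j))^{−1} mod 13.
  i = 1 (α = 8): (8−2)(8−11)(8−3)(8−5) = 6·(−3)·5·3 = −270 ≡ 3, so v_1 = 3^{−1} = 9 (mod 13).
  i = 2 (α = 2): (2−8)(2−11)(2−3)(2−5) = (−6)·(−9)·(−1)·(−3) = 162 ≡ 6, so v_2 = 6^{−1} = 11 (mod 13).
  i = 3 (α = 11): (11−8)(11−2)(11−3)(11−5) = 3·9·8·6 = 1296 ≡ 9, so v_3 = 9^{−1} = 3 (mod 13).
  i = 4 (α = 3): (3−8)(3−2)(3−11)(3−5) = (−5)·1·(−8)·(−2) = −80 ≡ 11, so v_4 = 11^{−1} = 6 (mod 13).
  i = 5 (α = 5): (5−8)(5−2)(5−11)(5−3) = (−3)·3·(−6)·2 = 108 ≡ 4, so v_5 = 4^{−1} = 10 (mod 13).
  v = [9, 11, 3, 6, 10].
Step 2: syndromes of r = [11, 0, 1, 3, 9] (all sums mod 13).
  S_0 = Σ v_i r_i = 9·11 + 11·0 + 3·1 + 6·3 + 10·9 = 210 ≡ 2.
  S_1 = Σ v_i α_i r_i = 9·8·11 + 11·2·0 + 3·11·1 + 6·3·3 + 10·5·9 = 1329 ≡ 3.
  α_i^2 mod 13 = [12, 4, 4, 9, 12].
  S_2 = Σ v_i α_i^2 r_i = 9·12·11 + 11·4·0 + 3·4·1 + 6·9·3 + 10·12·9 = 2442 ≡ 11.
  S = (2, 3, 11) ≠ 0, so r is not a codeword (an error is present).
Step 3: locate the error. For a single error e at position i, S_ℓ = v_i·e·α_i^ℓ, so α_err = S_1/S_0.
  S_0^{−1} = 2^{−1} = 7 (mod 13), so α_err = 3·7 = 21 ≡ 8 = α_1. Error position i = 1.
  Consistency check: S_2/S_1 = 11·9 = 99 ≡ 8 = α_err ✓ (single-error assumption holds).
Step 4: error magnitude e = S_0/v_1 = S_0·∏_{j≠1}(α_1 − α_j) = 2·3 = 6 ≡ 6 (mod 13).
Step 5: correct position 1: c_1 = r_1 − e = 11 − 6 ≡ 5 (mod 13). Hence c = [5, 0, 1, 3, 9].
  Check: interpolating c through the α_i gives m(x) = 7 + 3·x (degree < 2) with m(α_i) = c_i for every i, so c is indeed a codeword.


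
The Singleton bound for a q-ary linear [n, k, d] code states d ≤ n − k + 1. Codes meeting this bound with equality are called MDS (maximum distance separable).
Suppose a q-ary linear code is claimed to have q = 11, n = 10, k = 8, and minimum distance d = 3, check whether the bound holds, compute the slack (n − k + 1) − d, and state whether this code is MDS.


Singleton RHS = n − k + 1 = 3, slack = 0, bound satisfied, MDS.

Singleton bound: d ≤ n − k + 1.
Here n = 10, k = 8, so n − k + 1 = 3.
Given d = 3, check d ≤ 3: YES.
Slack = (n − k + 1) − d = 0.
The code is MDS (slack = 0).
Description: the claimed parameters are [10, 8, 3]_11; such a code would be MDS (meets Singleton bound).


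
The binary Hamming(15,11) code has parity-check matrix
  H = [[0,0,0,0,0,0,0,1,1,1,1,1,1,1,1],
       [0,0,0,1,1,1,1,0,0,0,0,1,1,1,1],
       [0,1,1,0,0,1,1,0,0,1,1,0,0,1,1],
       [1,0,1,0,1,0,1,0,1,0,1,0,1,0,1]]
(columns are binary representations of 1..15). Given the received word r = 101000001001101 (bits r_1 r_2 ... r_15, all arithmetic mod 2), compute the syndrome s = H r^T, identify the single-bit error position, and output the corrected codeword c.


s = (0, 1, 0, 1)^T, error position = 5, corrected codeword c = 101010001001101

Compute s = H r^T mod 2 one row at a time:
  s_1 = 0 + 1 + 0 + 0 + 1 + 1 + 0 + 1 = 4 ≡ 0 (mod 2).
  s_2 = 0 + 0 + 0 + 0 + 1 + 1 + 0 + 1 = 3 ≡ 1 (mod 2).
  s_3 = 0 + 1 + 0 + 0 + 0 + 0 + 0 + 1 = 2 ≡ 0 (mod 2).
  s_4 = 1 + 1 + 0 + 0 + 1 + 0 + 1 + 1 = 5 ≡ 1 (mod 2).
s = (0, 1, 0, 1)^T — this equals column 5 of H (binary 0101), so error is at position 5.
Correct: flip bit 5 of r = 101000001001101 to get c = 101010001001101.


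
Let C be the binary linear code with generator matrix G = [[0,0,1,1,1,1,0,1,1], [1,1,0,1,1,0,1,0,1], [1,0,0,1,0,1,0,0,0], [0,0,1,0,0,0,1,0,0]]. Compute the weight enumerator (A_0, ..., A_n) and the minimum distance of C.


Weight distribution: A_0 = 1, A_2 = 1, A_3 = 2, A_4 = 1, A_5 = 6, A_6 = 5. Minimum distance d = 2.

Enumerate all 2^4 = 16 messages m ∈ F_2^4.
For each, compute codeword c = mG in F_2^9, then tally its weight.
  m = 0000 → c = 000000000, weight = 0.
  m = 1000 → c = 001111011, weight = 6.
  m = 0100 → c = 110110101, weight = 6.
  m = 1100 → c = 111001110, weight = 6.
  m = 0010 → c = 100101000, weight = 3.
  m = 1010 → c = 101010011, weight = 5.
  m = 0110 → c = 010011101, weight = 5.
  m = 1110 → c = 011100110, weight = 5.
  m = 0001 → c = 001000100, weight = 2.
  m = 1001 → c = 000111111, weight = 6.
  m = 0101 → c = 111110001, weight = 6.
  m = 1101 → c = 110001010, weight = 4.
  m = 0011 → c = 101101100, weight = 5.
  m = 1011 → c = 100010111, weight = 5.
  m = 0111 → c = 011011001, weight = 5.
  m = 1111 → c = 010100010, weight = 3.
Tally weights:
  weight 0: 1 codewords.
  weight 2: 1 codewords.
  weight 3: 2 codewords.
  weight 4: 1 codewords.
  weight 5: 6 codewords.
  weight 6: 5 codewords.
Minimum distance d = smallest w > 0 with A_w > 0 = 2.
Sanity: Σ A_w = 16 = 2^4 = 16 ✓.


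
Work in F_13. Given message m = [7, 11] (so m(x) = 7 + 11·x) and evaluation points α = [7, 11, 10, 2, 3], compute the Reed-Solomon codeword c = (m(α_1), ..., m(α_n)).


c = [6, 11, 0, 3, 1]

Message polynomial: m(x) = 7 + 11·x (mod 13).
For each evaluation point α_i, compute m(α_i) mod 13:
  α_1 = 7: Horner steps 11 → 6, so m(7) = 6.
  α_2 = 11: Horner steps 11 → 11, so m(11) = 11.
  α_3 = 10: Horner steps 11 → 0, so m(10) = 0.
  α_4 = 2: Horner steps 11 → 3, so m(2) = 3.
  α_5 = 3: Horner steps 11 → 1, so m(3) = 1.
Codeword c = [6, 11, 0, 3, 1] ∈ F_13^5.


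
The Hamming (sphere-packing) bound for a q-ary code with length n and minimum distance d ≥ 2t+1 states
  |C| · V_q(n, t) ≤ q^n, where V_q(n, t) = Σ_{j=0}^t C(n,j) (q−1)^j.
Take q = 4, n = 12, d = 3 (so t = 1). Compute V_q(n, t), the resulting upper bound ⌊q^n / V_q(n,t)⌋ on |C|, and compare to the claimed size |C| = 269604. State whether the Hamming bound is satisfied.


V_q(n, t) = 37, q^n = 16777216, Hamming bound = 453438, |C| = 269604 ≤ bound (satisfied).

Step 1: Compute V_q(n, t) = Σ_{j=0}^1 C(n, j) (q−1)^j.
  j = 0: C(12,0)·(3)^0 = 1·1 = 1.
  j = 1: C(12,1)·(3)^1 = 12·3 = 36.
  V_q(n, t) = 1 + 36 = 37.
Step 2: q^n = 4^12 = 16777216.
Step 3: Hamming bound ⌊q^n / V_q(n,t)⌋ = ⌊16777216/37⌋ = 453438.
Step 4: Compare |C| = 269604 to 453438: satisfied.
The claimed |C| lies below the Hamming bound.


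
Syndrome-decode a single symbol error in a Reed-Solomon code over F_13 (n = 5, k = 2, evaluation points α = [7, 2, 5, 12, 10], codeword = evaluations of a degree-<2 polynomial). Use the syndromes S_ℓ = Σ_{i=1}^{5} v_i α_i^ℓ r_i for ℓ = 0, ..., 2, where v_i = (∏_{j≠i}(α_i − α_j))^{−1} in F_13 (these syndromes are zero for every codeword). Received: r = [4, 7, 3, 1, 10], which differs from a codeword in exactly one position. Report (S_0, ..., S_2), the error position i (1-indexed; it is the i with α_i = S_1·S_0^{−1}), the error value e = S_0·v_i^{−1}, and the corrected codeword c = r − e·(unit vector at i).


S = (5, 12, 8), error at position 3, error magnitude e = 3, c = [4, 7, 0, 1, 10].

Step 1: column multipliers v_i = (∏_{j≠i}(α_i − α_j))^{−1} mod 13.
  i = 1 (α = 7): (7−2)(7−5)(7−12)(7−10) = 5·2·(−5)·(−3) = 150 ≡ 7, so v_1 = 7^{−1} = 2 (mod 13).
  i = 2 (α = 2): (2−7)(2−5)(2−12)(2−10) = (−5)·(−3)·(−10)·(−8) = 1200 ≡ 4, so v_2 = 4^{−1} = 10 (mod 13).
  i = 3 (α = 5): (5−7)(5−2)(5−12)(5−10) = (−2)·3·(−7)·(−5) = −210 ≡ 11, so v_3 = 11^{−1} = 6 (mod 13).
  i = 4 (α = 12): (12−7)(12−2)(12−5)(12−10) = 5·10·7·2 = 700 ≡ 11, so v_4 = 11^{−1} = 6 (mod 13).
  i = 5 (α = 10): (10−7)(10−2)(10−5)(10−12) = 3·8·5·(−2) = −240 ≡ 7, so v_5 = 7^{−1} = 2 (mod 13).
  v = [2, 10, 6, 6, 2].
Step 2: syndromes of r = [4, 7, 3, 1, 10] (all sums mod 13).
  S_0 = Σ v_i r_i = 2·4 + 10·7 + 6·3 + 6·1 + 2·10 = 122 ≡ 5.
  S_1 = Σ v_i α_i r_i = 2·7·4 + 10·2·7 + 6·5·3 + 6·12·1 + 2·10·10 = 558 ≡ 12.
  α_i^2 mod 13 = [10, 4, 12, 1, 9].
  S_2 = Σ v_i α_i^2 r_i = 2·10·4 + 10·4·7 + 6·12·3 + 6·1·1 + 2·9·10 = 762 ≡ 8.
  S = (5, 12, 8) ≠ 0, so r is not a codeword (an error is present).
Step 3: locate the error. For a single error e at position i, S_ℓ = v_i·e·α_i^ℓ, so α_err = S_1/S_0.
  S_0^{−1} = 5^{−1} = 8 (mod 13), so α_err = 12·8 = 96 ≡ 5 = α_3. Error position i = 3.
  Consistency check: S_2/S_1 = 8·12 = 96 ≡ 5 = α_err ✓ (single-error assumption holds).
Step 4: error magnitude e = S_0/v_3 = S_0·∏_{j≠3}(α_3 − α_j) = 5·11 = 55 ≡ 3 (mod 13).
Step 5: correct position 3: c_3 = r_3 − e = 3 − 3 ≡ 0 (mod 13). Hence c = [4, 7, 0, 1, 10].
  Check: interpolating c through the α_i gives m(x) = 3 + 2·x (degree < 2) with m(α_i) = c_i for every i, so c is indeed a codeword.


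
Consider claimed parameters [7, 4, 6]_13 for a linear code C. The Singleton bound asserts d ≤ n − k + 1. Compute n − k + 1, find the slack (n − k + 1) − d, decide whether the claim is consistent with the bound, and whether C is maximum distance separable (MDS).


Singleton RHS = n − k + 1 = 4, slack = -2, bound violated (no such code; not MDS).

Singleton bound: d ≤ n − k + 1.
Here n = 7, k = 4, so n − k + 1 = 4.
Given d = 6, check d ≤ 4: NO.
Slack = (n − k + 1) − d = -2.
The slack is negative: d = 6 exceeds n − k + 1 = 4 by 2, so the Singleton bound is violated and no linear [7, 4, 6]_13 code can exist. In particular it is not MDS (MDS requires d = n − k + 1 exactly).
Description: the claimed parameters are [7, 4, 6]_13; such a code would be impossible (violates the Singleton bound).


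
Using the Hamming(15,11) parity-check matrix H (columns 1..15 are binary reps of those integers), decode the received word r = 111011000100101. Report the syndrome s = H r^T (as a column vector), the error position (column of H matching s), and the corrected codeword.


s = (1, 0, 1, 1)^T, error position = 11, corrected codeword c = 111011000110101

Compute s = H r^T mod 2 one row at a time:
  s_1 = 0 + 0 + 1 + 0 + 0 + 1 + 0 + 1 = 3 ≡ 1 (mod 2).
  s_2 = 0 + 1 + 1 + 0 + 0 + 1 + 0 + 1 = 4 ≡ 0 (mod 2).
  s_3 = 1 + 1 + 1 + 0 + 1 + 0 + 0 + 1 = 5 ≡ 1 (mod 2).
  s_4 = 1 + 1 + 1 + 0 + 0 + 0 + 1 + 1 = 5 ≡ 1 (mod 2).
s = (1, 0, 1, 1)^T — this equals column 11 of H (binary 1011), so error is at position 11.
Correct: flip bit 11 of r = 111011000100101 to get c = 111011000110101.


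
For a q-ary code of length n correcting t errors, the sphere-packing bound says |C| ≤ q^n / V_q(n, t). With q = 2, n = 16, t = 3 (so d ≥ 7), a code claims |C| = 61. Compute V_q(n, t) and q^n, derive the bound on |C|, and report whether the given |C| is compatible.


V_q(n, t) = 697, q^n = 65536, Hamming bound = 94, |C| = 61 ≤ bound (satisfied).

Step 1: Compute V_q(n, t) = Σ_{j=0}^3 C(n, j) (q−1)^j.
  j = 0: C(16,0)·(1)^0 = 1·1 = 1.
  j = 1: C(16,1)·(1)^1 = 16·1 = 16.
  j = 2: C(16,2)·(1)^2 = 120·1 = 120.
  j = 3: C(16,3)·(1)^3 = 560·1 = 560.
  V_q(n, t) = 1 + 16 + 120 + 560 = 697.
Step 2: q^n = 2^16 = 65536.
Step 3: Hamming bound ⌊q^n / V_q(n,t)⌋ = ⌊65536/697⌋ = 94.
Step 4: Compare |C| = 61 to 94: satisfied.
The claimed |C| lies below the Hamming bound.


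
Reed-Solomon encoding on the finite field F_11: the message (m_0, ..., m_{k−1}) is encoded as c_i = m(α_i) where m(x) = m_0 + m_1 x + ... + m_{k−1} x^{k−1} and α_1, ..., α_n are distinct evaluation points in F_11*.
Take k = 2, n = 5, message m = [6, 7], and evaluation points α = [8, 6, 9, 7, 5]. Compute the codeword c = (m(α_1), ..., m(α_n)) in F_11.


c = [7, 4, 3, 0, 8]

Message polynomial: m(x) = 6 + 7·x (mod 11).
For each evaluation point α_i, compute m(α_i) mod 11:
  α_1 = 8: Horner steps 7 → 7, so m(8) = 7.
  α_2 = 6: Horner steps 7 → 4, so m(6) = 4.
  α_3 = 9: Horner steps 7 → 3, so m(9) = 3.
  α_4 = 7: Horner steps 7 → 0, so m(7) = 0.
  α_5 = 5: Horner steps 7 → 8, so m(5) = 8.
Codeword c = [7, 4, 3, 0, 8] ∈ F_11^5.


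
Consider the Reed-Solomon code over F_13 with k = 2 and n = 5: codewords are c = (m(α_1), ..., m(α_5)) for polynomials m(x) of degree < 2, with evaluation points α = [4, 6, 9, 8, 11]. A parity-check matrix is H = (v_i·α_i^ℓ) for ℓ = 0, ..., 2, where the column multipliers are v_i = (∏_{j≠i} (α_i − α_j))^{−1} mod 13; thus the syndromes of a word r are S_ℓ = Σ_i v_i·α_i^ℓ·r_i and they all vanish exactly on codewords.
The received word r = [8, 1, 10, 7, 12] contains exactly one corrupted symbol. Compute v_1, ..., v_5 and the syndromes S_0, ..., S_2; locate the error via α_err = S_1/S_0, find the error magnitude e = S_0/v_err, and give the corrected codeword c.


S = (11, 4, 5), error at position 5, error magnitude e = 9, c = [8, 1, 10, 7, 3].

Step 1: column multipliers v_i = (∏_{j≠i}(α_i − α_j))^{−1} mod 13.
  i = 1 (α = 4): (4−6)(4−9)(4−8)(4−11) = (−2)·(−5)·(−4)·(−7) = 280 ≡ 7, so v_1 = 7^{−1} = 2 (mod 13).
  i = 2 (α = 6): (6−4)(6−9)(6−8)(6−11) = 2·(−3)·(−2)·(−5) = −60 ≡ 5, so v_2 = 5^{−1} = 8 (mod 13).
  i = 3 (α = 9): (9−4)(9−6)(9−8)(9−11) = 5·3·1·(−2) = −30 ≡ 9, so v_3 = 9^{−1} = 3 (mod 13).
  i = 4 (α = 8): (8−4)(8−6)(8−9)(8−11) = 4·2·(−1)·(−3) = 24 ≡ 11, so v_4 = 11^{−1} = 6 (mod 13).
  i = 5 (α = 11): (11−4)(11−6)(11−9)(11−8) = 7·5·2·3 = 210 ≡ 2, so v_5 = 2^{−1} = 7 (mod 13).
  v = [2, 8, 3, 6, 7].
Step 2: syndromes of r = [8, 1, 10, 7, 12] (all sums mod 13).
  S_0 = Σ v_i r_i = 2·8 + 8·1 + 3·10 + 6·7 + 7·12 = 180 ≡ 11.
  S_1 = Σ v_i α_i r_i = 2·4·8 + 8·6·1 + 3·9·10 + 6·8·7 + 7·11·12 = 1642 ≡ 4.
  α_i^2 mod 13 = [3, 10, 3, 12, 4].
  S_2 = Σ v_i α_i^2 r_i = 2·3·8 + 8·10·1 + 3·3·10 + 6·12·7 + 7·4·12 = 1058 ≡ 5.
  S = (11, 4, 5) ≠ 0, so r is not a codeword (an error is present).
Step 3: locate the error. For a single error e at position i, S_ℓ = v_i·e·α_i^ℓ, so α_err = S_1/S_0.
  S_0^{−1} = 11^{−1} = 6 (mod 13), so α_err = 4·6 = 24 ≡ 11 = α_5. Error position i = 5.
  Consistency check: S_2/S_1 = 5·10 = 50 ≡ 11 = α_err ✓ (single-error assumption holds).
Step 4: error magnitude e = S_0/v_5 = S_0·∏_{j≠5}(α_5 − α_j) = 11·2 = 22 ≡ 9 (mod 13).
Step 5: correct position 5: c_5 = r_5 − e = 12 − 9 ≡ 3 (mod 13). Hence c = [8, 1, 10, 7, 3].
  Check: interpolating c through the α_i gives m(x) = 9 + 3·x (degree < 2) with m(α_i) = c_i for every i, so c is indeed a codeword.
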